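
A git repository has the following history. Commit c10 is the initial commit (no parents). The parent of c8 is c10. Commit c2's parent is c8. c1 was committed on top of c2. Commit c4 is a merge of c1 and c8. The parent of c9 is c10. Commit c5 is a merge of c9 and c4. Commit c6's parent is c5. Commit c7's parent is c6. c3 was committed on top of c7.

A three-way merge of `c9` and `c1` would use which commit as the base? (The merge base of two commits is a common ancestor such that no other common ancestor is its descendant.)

c10

Ancestors of c9: {c10, c9}.
Ancestors of c1: {c1, c10, c2, c8}.
Common ancestors: {c10}.
The only common ancestor is c10, so it is the merge base.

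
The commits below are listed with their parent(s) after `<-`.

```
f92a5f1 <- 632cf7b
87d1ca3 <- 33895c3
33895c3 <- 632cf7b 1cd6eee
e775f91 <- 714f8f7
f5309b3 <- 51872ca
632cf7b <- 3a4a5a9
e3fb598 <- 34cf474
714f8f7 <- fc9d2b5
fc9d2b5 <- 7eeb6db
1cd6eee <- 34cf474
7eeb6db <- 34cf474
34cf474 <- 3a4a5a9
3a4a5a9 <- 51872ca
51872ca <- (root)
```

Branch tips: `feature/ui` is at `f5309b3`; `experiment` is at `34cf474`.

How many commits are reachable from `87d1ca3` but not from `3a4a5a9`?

5

Reachable from 87d1ca3: {1cd6eee, 33895c3, 34cf474, 3a4a5a9, 51872ca, 632cf7b, 87d1ca3}.
Reachable from 3a4a5a9: {3a4a5a9, 51872ca}.
In 87d1ca3's history but not 3a4a5a9's: {1cd6eee, 33895c3, 34cf474, 632cf7b, 87d1ca3} — 5 commits.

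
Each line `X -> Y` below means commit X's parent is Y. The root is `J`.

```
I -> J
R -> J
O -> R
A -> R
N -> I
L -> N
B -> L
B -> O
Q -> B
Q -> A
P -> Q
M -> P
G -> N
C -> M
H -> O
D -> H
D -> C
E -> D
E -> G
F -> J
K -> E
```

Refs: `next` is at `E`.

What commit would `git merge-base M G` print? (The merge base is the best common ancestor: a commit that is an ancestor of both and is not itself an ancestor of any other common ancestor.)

Ancestors of M: {A, B, I, J, L, M, N, O, P, Q, R}.
Ancestors of G: {G, I, J, N}.
Common ancestors: {I, J, N}.
Among these, N is not an ancestor of any other common ancestor — it is the merge base.

N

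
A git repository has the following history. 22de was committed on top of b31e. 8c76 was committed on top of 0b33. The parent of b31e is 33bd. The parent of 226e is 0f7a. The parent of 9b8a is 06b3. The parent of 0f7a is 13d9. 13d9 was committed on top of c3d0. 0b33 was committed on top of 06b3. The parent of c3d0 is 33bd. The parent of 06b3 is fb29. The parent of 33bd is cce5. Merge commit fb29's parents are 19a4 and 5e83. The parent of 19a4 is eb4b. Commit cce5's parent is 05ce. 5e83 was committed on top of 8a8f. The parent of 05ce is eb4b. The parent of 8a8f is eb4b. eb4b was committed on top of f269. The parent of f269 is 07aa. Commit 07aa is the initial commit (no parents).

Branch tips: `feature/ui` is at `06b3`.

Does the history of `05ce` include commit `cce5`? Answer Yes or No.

No

Ancestors of 05ce: {05ce, 07aa, eb4b, f269}.
cce5 is not in that set, so it is not an ancestor of 05ce.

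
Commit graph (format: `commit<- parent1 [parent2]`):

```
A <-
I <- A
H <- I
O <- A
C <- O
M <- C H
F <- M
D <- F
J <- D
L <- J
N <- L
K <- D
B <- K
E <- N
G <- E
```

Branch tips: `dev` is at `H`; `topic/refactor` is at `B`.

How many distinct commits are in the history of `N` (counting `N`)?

Walking parent pointers from N: reachable set = {A, C, D, F, H, I, J, L, M, N, O}.
That is 11 commits.

11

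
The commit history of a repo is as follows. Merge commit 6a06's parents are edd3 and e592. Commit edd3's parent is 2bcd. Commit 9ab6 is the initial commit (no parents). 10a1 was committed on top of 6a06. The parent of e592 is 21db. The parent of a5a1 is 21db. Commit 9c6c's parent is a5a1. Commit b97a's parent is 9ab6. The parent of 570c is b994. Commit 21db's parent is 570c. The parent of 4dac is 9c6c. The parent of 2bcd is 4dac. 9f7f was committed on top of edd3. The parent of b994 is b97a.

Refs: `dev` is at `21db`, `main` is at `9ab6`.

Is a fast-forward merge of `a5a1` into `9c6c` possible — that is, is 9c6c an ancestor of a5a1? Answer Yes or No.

A fast-forward from 9c6c to a5a1 is possible iff 9c6c is an ancestor of a5a1.
Ancestors of a5a1: {21db, 570c, 9ab6, a5a1, b97a, b994}.
9c6c is not among them, so fast-forward is not possible.

No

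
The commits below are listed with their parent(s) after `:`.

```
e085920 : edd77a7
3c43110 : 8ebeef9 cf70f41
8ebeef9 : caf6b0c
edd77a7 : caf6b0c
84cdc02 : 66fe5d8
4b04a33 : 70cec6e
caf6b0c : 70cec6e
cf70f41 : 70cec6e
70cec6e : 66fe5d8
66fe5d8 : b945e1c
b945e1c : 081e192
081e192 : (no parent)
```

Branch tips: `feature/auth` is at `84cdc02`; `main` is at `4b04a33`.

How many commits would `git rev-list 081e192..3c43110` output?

7

Reachable from 3c43110: {081e192, 3c43110, 66fe5d8, 70cec6e, 8ebeef9, b945e1c, caf6b0c, cf70f41}.
Reachable from 081e192: {081e192}.
In 3c43110's history but not 081e192's: {3c43110, 66fe5d8, 70cec6e, 8ebeef9, b945e1c, caf6b0c, cf70f41} — 7 commits.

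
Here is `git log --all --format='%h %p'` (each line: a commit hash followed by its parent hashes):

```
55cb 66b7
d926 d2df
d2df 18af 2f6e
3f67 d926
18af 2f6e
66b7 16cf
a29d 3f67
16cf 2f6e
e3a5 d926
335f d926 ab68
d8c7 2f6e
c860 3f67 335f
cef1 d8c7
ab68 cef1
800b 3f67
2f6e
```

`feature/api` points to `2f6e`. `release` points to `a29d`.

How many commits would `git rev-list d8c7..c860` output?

8

Reachable from c860: {18af, 2f6e, 335f, 3f67, ab68, c860, cef1, d2df, d8c7, d926}.
Reachable from d8c7: {2f6e, d8c7}.
In c860's history but not d8c7's: {18af, 335f, 3f67, ab68, c860, cef1, d2df, d926} — 8 commits.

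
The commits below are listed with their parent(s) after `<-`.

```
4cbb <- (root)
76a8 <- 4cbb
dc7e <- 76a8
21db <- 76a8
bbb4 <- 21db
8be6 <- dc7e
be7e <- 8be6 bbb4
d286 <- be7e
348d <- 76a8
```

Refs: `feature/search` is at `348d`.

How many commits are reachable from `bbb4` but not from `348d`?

Reachable from bbb4: {21db, 4cbb, 76a8, bbb4}.
Reachable from 348d: {348d, 4cbb, 76a8}.
In bbb4's history but not 348d's: {21db, bbb4} — 2 commits.

2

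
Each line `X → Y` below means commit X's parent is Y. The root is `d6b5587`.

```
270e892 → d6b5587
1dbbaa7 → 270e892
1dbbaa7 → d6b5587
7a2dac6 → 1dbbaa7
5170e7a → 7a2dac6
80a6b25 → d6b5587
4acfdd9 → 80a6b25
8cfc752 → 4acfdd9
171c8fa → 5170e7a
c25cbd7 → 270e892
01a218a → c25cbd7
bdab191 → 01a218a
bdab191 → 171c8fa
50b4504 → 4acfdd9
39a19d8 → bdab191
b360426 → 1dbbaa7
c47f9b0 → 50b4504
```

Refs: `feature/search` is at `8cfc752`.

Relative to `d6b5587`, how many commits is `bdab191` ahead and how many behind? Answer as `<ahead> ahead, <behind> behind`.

8 ahead, 0 behind

Reachable from bdab191: {01a218a, 171c8fa, 1dbbaa7, 270e892, 5170e7a, 7a2dac6, bdab191, c25cbd7, d6b5587}.
Reachable from d6b5587: {d6b5587}.
Only in bdab191's history (ahead): {01a218a, 171c8fa, 1dbbaa7, 270e892, 5170e7a, 7a2dac6, bdab191, c25cbd7} — 8.
Only in d6b5587's history (behind): {} — 0.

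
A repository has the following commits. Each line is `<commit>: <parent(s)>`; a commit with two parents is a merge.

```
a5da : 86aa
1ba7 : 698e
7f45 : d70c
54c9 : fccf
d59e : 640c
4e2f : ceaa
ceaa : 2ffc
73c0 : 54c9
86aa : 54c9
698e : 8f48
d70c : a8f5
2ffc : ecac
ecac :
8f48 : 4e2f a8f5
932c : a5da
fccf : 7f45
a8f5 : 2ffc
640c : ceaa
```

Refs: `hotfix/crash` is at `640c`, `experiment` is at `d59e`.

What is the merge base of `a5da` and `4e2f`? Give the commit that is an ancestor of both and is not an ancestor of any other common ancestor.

2ffc

Ancestors of a5da: {2ffc, 54c9, 7f45, 86aa, a5da, a8f5, d70c, ecac, fccf}.
Ancestors of 4e2f: {2ffc, 4e2f, ceaa, ecac}.
Common ancestors: {2ffc, ecac}.
Among these, 2ffc is not an ancestor of any other common ancestor — it is the merge base.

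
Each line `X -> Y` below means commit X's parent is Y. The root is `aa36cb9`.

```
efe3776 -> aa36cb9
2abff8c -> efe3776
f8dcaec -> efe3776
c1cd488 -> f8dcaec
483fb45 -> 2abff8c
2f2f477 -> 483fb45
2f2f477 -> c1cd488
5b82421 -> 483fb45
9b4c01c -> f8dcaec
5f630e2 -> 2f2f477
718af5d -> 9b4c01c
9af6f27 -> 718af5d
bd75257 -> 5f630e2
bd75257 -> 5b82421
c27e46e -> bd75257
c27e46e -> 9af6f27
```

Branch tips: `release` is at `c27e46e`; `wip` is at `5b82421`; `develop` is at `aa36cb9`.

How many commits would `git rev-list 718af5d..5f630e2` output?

Reachable from 5f630e2: {2abff8c, 2f2f477, 483fb45, 5f630e2, aa36cb9, c1cd488, efe3776, f8dcaec}.
Reachable from 718af5d: {718af5d, 9b4c01c, aa36cb9, efe3776, f8dcaec}.
In 5f630e2's history but not 718af5d's: {2abff8c, 2f2f477, 483fb45, 5f630e2, c1cd488} — 5 commits.

5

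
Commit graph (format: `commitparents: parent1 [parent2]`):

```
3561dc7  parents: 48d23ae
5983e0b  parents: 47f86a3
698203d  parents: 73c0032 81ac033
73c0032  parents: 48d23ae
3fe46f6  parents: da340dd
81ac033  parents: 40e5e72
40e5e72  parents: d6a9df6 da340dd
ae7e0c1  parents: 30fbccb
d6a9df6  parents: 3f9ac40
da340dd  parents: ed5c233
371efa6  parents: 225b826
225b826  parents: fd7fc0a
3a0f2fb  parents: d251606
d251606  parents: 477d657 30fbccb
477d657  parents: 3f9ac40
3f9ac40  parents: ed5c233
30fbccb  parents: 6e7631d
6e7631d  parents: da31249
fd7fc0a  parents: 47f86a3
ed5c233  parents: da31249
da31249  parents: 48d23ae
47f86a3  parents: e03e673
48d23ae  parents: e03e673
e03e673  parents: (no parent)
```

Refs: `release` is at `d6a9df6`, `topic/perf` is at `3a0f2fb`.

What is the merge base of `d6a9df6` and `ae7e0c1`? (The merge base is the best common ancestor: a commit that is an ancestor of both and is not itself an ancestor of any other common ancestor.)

da31249

Ancestors of d6a9df6: {3f9ac40, 48d23ae, d6a9df6, da31249, e03e673, ed5c233}.
Ancestors of ae7e0c1: {30fbccb, 48d23ae, 6e7631d, ae7e0c1, da31249, e03e673}.
Common ancestors: {48d23ae, da31249, e03e673}.
Among these, da31249 is not an ancestor of any other common ancestor — it is the merge base.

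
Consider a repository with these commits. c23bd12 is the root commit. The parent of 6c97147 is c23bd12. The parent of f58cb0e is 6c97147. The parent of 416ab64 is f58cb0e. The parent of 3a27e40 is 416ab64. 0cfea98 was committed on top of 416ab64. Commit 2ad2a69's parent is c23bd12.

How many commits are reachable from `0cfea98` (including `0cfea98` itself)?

Walking parent pointers from 0cfea98: reachable set = {0cfea98, 416ab64, 6c97147, c23bd12, f58cb0e}.
That is 5 commits.

5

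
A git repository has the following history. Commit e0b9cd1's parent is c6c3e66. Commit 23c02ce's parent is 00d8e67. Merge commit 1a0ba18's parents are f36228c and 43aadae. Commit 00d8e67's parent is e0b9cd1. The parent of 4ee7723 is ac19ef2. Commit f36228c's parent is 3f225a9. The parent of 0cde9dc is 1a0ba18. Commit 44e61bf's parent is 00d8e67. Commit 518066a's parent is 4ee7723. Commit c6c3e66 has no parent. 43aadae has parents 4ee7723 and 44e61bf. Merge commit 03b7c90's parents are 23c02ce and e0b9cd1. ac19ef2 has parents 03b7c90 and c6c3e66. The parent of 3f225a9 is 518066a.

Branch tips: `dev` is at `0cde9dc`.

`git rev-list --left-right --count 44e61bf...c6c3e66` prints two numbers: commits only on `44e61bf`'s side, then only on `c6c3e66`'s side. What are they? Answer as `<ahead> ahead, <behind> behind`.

Reachable from 44e61bf: {00d8e67, 44e61bf, c6c3e66, e0b9cd1}.
Reachable from c6c3e66: {c6c3e66}.
Only in 44e61bf's history (ahead): {00d8e67, 44e61bf, e0b9cd1} — 3.
Only in c6c3e66's history (behind): {} — 0.

3 ahead, 0 behind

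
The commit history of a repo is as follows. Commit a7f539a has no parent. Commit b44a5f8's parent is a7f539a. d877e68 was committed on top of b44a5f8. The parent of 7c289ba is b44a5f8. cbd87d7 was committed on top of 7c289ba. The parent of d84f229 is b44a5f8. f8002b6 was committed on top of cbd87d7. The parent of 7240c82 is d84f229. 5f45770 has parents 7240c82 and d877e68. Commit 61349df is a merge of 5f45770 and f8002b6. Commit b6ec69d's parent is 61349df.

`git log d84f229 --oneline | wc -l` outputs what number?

3

Walking parent pointers from d84f229: reachable set = {a7f539a, b44a5f8, d84f229}.
That is 3 commits.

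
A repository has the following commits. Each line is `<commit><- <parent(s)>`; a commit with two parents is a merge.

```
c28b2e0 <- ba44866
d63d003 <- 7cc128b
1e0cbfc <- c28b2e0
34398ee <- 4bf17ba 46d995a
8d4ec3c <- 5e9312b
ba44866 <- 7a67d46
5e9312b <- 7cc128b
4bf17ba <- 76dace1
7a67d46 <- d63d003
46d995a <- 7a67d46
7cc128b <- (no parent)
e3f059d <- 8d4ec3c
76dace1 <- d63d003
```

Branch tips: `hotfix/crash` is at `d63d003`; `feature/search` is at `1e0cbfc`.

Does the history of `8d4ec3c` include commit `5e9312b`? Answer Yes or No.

Ancestors of 8d4ec3c (commits reachable by following parents): {5e9312b, 7cc128b, 8d4ec3c}.
5e9312b is in that set, so it is an ancestor of 8d4ec3c.

Yes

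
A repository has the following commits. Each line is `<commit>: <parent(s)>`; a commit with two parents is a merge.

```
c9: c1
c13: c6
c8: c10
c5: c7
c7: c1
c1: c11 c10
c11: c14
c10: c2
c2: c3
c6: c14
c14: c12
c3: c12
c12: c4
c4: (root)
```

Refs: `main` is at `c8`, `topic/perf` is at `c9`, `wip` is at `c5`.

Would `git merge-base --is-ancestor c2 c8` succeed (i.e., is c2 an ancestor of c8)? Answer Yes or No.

Ancestors of c8 (commits reachable by following parents): {c10, c12, c2, c3, c4, c8}.
c2 is in that set, so it is an ancestor of c8.

Yes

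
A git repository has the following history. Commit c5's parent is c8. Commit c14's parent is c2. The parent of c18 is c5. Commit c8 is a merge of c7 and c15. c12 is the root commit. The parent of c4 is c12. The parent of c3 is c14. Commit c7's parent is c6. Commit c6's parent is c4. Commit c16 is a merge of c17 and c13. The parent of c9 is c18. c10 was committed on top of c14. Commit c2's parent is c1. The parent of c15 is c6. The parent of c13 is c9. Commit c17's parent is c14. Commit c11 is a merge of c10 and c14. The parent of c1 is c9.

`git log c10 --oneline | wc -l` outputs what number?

Walking parent pointers from c10: reachable set = {c1, c10, c12, c14, c15, c18, c2, c4, c5, c6, c7, c8, c9}.
That is 13 commits.

13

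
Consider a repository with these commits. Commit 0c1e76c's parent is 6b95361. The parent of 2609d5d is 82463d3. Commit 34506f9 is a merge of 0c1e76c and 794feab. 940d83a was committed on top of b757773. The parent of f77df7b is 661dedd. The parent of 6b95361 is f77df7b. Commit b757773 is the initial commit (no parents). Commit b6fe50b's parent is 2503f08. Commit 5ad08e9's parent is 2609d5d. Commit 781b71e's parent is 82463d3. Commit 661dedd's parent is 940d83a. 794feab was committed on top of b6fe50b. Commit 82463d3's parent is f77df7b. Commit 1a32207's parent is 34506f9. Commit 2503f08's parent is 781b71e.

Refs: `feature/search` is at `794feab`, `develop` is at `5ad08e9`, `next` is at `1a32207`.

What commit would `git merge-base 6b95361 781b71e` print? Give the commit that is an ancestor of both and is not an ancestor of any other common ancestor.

Ancestors of 6b95361: {661dedd, 6b95361, 940d83a, b757773, f77df7b}.
Ancestors of 781b71e: {661dedd, 781b71e, 82463d3, 940d83a, b757773, f77df7b}.
Common ancestors: {661dedd, 940d83a, b757773, f77df7b}.
Among these, f77df7b is not an ancestor of any other common ancestor — it is the merge base.

f77df7b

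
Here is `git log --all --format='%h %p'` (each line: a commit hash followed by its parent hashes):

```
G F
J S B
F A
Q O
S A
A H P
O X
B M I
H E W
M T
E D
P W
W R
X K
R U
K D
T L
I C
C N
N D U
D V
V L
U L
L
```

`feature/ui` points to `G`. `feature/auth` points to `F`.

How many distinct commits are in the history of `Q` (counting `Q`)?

Walking parent pointers from Q: reachable set = {D, K, L, O, Q, V, X}.
That is 7 commits.

7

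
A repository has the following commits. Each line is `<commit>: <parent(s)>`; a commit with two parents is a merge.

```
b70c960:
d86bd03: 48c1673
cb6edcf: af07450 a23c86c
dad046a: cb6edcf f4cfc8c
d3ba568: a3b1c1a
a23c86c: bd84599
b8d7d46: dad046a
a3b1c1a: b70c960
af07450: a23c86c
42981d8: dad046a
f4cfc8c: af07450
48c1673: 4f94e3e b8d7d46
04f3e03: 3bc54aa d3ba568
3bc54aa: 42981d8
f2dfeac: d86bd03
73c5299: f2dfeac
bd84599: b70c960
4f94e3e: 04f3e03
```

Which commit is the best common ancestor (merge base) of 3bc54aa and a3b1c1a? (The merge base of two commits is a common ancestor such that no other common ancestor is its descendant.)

b70c960

Ancestors of 3bc54aa: {3bc54aa, 42981d8, a23c86c, af07450, b70c960, bd84599, cb6edcf, dad046a, f4cfc8c}.
Ancestors of a3b1c1a: {a3b1c1a, b70c960}.
Common ancestors: {b70c960}.
The only common ancestor is b70c960, so it is the merge base.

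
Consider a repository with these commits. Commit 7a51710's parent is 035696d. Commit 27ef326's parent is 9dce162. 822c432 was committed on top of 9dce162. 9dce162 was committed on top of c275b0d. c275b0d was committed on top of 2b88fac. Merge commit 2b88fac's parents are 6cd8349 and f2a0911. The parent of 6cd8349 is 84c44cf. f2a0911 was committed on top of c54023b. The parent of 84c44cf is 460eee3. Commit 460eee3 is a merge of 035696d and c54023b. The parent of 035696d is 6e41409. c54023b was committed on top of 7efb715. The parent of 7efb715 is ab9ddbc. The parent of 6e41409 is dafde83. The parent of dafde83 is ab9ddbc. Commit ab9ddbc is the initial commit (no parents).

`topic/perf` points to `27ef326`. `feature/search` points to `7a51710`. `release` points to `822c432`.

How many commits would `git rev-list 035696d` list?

4

Walking parent pointers from 035696d: reachable set = {035696d, 6e41409, ab9ddbc, dafde83}.
That is 4 commits.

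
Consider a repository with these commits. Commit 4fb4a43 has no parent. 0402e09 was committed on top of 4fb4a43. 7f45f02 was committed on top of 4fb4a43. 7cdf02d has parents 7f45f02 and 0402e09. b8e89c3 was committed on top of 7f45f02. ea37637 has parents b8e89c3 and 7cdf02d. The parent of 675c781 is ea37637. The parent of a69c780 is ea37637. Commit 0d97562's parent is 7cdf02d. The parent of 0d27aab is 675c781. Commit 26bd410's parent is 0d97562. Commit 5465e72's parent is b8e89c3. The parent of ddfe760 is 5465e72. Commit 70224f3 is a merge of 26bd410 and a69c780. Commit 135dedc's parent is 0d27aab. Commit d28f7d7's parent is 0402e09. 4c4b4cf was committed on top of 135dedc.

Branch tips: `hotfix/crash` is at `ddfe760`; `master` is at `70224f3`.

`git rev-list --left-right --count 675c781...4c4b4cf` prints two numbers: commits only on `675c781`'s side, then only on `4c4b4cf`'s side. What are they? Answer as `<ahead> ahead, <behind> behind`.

Reachable from 675c781: {0402e09, 4fb4a43, 675c781, 7cdf02d, 7f45f02, b8e89c3, ea37637}.
Reachable from 4c4b4cf: {0402e09, 0d27aab, 135dedc, 4c4b4cf, 4fb4a43, 675c781, 7cdf02d, 7f45f02, b8e89c3, ea37637}.
Only in 675c781's history (ahead): {} — 0.
Only in 4c4b4cf's history (behind): {0d27aab, 135dedc, 4c4b4cf} — 3.

0 ahead, 3 behind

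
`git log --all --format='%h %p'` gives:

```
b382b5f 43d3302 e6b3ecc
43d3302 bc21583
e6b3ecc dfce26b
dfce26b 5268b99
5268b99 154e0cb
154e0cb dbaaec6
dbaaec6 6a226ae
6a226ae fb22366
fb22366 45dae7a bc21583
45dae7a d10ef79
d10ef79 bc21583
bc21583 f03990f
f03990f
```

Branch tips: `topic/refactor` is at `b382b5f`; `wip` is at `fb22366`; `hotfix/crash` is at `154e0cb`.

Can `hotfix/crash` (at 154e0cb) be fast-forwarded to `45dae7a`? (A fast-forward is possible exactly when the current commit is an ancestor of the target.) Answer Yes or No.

No

A fast-forward from 154e0cb to 45dae7a is possible iff 154e0cb is an ancestor of 45dae7a.
Ancestors of 45dae7a: {45dae7a, bc21583, d10ef79, f03990f}.
154e0cb is not among them, so fast-forward is not possible.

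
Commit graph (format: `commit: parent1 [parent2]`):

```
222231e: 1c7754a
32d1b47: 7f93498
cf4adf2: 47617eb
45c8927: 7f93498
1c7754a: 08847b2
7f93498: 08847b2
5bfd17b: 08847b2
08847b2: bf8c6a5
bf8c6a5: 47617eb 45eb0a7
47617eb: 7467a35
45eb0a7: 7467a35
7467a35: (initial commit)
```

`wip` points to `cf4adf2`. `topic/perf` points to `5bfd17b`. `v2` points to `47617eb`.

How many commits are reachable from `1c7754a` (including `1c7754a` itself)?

6

Walking parent pointers from 1c7754a: reachable set = {08847b2, 1c7754a, 45eb0a7, 47617eb, 7467a35, bf8c6a5}.
That is 6 commits.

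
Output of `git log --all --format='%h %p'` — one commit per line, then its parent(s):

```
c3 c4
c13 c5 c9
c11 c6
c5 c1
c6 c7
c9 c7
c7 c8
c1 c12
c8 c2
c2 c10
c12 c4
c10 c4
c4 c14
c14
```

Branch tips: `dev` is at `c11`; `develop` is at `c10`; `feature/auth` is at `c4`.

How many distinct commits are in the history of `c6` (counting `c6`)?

Walking parent pointers from c6: reachable set = {c10, c14, c2, c4, c6, c7, c8}.
That is 7 commits.

7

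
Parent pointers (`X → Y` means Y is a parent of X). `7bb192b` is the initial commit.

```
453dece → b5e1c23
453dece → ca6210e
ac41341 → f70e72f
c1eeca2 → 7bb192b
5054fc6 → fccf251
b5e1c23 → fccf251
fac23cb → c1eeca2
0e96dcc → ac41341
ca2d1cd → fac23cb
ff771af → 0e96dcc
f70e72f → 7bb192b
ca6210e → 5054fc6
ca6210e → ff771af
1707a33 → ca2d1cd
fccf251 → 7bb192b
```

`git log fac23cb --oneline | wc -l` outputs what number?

Walking parent pointers from fac23cb: reachable set = {7bb192b, c1eeca2, fac23cb}.
That is 3 commits.

3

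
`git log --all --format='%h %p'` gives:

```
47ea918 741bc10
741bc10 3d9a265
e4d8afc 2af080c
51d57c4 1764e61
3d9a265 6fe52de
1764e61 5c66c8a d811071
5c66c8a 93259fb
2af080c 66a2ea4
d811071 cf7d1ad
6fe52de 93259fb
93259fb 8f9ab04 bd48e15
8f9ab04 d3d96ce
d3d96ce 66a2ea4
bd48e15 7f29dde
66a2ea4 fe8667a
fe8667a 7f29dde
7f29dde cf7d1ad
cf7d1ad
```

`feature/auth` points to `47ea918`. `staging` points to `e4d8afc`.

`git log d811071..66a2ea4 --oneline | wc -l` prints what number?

3

Reachable from 66a2ea4: {66a2ea4, 7f29dde, cf7d1ad, fe8667a}.
Reachable from d811071: {cf7d1ad, d811071}.
In 66a2ea4's history but not d811071's: {66a2ea4, 7f29dde, fe8667a} — 3 commits.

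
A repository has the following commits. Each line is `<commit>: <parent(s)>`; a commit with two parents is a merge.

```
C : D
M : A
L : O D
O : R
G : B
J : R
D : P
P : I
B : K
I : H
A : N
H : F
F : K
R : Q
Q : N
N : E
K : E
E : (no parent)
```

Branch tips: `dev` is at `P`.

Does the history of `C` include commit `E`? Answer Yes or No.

Yes

Ancestors of C (commits reachable by following parents): {C, D, E, F, H, I, K, P}.
E is in that set, so it is an ancestor of C.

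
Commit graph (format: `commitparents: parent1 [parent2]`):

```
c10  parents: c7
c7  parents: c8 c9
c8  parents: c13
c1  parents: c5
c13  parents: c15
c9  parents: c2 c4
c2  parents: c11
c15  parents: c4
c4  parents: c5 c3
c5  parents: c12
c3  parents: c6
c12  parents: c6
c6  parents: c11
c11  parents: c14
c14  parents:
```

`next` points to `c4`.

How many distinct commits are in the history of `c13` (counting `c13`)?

Walking parent pointers from c13: reachable set = {c11, c12, c13, c14, c15, c3, c4, c5, c6}.
That is 9 commits.

9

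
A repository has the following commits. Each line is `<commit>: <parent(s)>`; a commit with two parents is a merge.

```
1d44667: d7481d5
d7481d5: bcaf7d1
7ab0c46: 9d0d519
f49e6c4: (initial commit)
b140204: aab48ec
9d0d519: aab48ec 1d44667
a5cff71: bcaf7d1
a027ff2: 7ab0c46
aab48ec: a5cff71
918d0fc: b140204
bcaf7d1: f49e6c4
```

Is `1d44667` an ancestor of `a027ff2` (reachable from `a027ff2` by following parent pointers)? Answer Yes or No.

Yes

Ancestors of a027ff2 (commits reachable by following parents): {1d44667, 7ab0c46, 9d0d519, a027ff2, a5cff71, aab48ec, bcaf7d1, d7481d5, f49e6c4}.
1d44667 is in that set, so it is an ancestor of a027ff2.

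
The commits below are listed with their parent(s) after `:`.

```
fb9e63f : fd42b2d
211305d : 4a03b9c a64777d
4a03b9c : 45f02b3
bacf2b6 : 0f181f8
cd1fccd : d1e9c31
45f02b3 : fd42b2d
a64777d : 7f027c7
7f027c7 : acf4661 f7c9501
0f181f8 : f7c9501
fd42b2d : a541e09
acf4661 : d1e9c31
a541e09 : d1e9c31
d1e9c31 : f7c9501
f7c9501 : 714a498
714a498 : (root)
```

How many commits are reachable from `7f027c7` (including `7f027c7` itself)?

Walking parent pointers from 7f027c7: reachable set = {714a498, 7f027c7, acf4661, d1e9c31, f7c9501}.
That is 5 commits.

5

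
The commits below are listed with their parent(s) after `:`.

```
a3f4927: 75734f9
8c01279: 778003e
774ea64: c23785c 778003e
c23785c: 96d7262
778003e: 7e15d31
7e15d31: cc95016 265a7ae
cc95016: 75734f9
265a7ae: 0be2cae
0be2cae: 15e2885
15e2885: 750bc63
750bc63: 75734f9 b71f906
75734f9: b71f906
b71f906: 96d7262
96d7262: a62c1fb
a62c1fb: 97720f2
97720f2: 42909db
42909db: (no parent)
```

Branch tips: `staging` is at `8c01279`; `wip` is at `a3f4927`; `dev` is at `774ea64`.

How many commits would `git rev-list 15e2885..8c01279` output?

6

Reachable from 8c01279: {0be2cae, 15e2885, 265a7ae, 42909db, 750bc63, 75734f9, 778003e, 7e15d31, 8c01279, 96d7262, 97720f2, a62c1fb, b71f906, cc95016}.
Reachable from 15e2885: {15e2885, 42909db, 750bc63, 75734f9, 96d7262, 97720f2, a62c1fb, b71f906}.
In 8c01279's history but not 15e2885's: {0be2cae, 265a7ae, 778003e, 7e15d31, 8c01279, cc95016} — 6 commits.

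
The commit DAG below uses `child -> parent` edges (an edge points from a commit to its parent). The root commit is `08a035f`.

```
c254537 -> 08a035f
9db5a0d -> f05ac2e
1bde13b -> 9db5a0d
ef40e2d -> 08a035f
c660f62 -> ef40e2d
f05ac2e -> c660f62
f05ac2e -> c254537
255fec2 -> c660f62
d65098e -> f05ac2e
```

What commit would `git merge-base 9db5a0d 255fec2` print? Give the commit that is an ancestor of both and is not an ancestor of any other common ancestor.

Ancestors of 9db5a0d: {08a035f, 9db5a0d, c254537, c660f62, ef40e2d, f05ac2e}.
Ancestors of 255fec2: {08a035f, 255fec2, c660f62, ef40e2d}.
Common ancestors: {08a035f, c660f62, ef40e2d}.
Among these, c660f62 is not an ancestor of any other common ancestor — it is the merge base.

c660f62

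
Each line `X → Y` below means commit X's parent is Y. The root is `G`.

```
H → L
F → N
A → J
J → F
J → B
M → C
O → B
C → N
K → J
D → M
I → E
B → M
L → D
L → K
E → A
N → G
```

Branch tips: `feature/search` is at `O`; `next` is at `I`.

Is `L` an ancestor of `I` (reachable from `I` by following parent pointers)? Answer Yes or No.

No

Ancestors of I: {A, B, C, E, F, G, I, J, M, N}.
L is not in that set, so it is not an ancestor of I.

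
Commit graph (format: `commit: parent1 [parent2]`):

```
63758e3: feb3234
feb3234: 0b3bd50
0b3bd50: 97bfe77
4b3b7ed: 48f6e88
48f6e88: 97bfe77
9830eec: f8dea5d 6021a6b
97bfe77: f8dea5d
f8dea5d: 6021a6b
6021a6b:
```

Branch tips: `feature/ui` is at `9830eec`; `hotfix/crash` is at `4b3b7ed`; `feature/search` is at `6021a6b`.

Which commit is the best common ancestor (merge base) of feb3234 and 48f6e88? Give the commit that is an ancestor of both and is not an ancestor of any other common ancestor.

Ancestors of feb3234: {0b3bd50, 6021a6b, 97bfe77, f8dea5d, feb3234}.
Ancestors of 48f6e88: {48f6e88, 6021a6b, 97bfe77, f8dea5d}.
Common ancestors: {6021a6b, 97bfe77, f8dea5d}.
Among these, 97bfe77 is not an ancestor of any other common ancestor — it is the merge base.

97bfe77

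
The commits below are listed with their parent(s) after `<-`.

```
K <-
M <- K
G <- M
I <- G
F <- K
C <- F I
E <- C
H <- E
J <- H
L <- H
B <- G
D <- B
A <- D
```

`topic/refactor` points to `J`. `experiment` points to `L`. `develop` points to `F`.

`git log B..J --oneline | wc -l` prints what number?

Reachable from J: {C, E, F, G, H, I, J, K, M}.
Reachable from B: {B, G, K, M}.
In J's history but not B's: {C, E, F, H, I, J} — 6 commits.

6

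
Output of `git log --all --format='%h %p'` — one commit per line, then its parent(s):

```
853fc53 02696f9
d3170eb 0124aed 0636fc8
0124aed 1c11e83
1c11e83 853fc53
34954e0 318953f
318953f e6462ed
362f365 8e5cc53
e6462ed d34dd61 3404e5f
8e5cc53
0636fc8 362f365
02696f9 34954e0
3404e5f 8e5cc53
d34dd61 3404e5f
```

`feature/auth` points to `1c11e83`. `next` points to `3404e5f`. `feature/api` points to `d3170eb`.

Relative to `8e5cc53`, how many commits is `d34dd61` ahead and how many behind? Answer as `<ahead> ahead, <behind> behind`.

2 ahead, 0 behind

Reachable from d34dd61: {3404e5f, 8e5cc53, d34dd61}.
Reachable from 8e5cc53: {8e5cc53}.
Only in d34dd61's history (ahead): {3404e5f, d34dd61} — 2.
Only in 8e5cc53's history (behind): {} — 0.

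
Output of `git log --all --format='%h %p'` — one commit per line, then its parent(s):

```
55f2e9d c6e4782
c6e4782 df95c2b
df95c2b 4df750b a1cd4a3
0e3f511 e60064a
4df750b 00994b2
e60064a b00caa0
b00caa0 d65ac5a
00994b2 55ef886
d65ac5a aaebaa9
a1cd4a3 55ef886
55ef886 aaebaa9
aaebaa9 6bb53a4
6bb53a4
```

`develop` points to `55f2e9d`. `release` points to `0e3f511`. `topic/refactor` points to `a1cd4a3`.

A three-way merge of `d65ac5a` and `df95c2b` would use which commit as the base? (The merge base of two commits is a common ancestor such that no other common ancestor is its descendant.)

Ancestors of d65ac5a: {6bb53a4, aaebaa9, d65ac5a}.
Ancestors of df95c2b: {00994b2, 4df750b, 55ef886, 6bb53a4, a1cd4a3, aaebaa9, df95c2b}.
Common ancestors: {6bb53a4, aaebaa9}.
Among these, aaebaa9 is not an ancestor of any other common ancestor — it is the merge base.

aaebaa9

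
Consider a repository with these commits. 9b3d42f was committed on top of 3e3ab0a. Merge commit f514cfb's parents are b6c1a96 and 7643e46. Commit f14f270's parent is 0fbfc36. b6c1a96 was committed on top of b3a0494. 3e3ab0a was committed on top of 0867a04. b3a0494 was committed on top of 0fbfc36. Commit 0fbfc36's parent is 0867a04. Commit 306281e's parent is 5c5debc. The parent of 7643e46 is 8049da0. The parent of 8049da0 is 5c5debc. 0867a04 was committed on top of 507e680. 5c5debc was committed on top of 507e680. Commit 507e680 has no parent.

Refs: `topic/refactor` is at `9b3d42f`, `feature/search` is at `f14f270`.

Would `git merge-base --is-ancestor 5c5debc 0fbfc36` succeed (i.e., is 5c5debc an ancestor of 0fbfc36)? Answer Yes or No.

No

Ancestors of 0fbfc36: {0867a04, 0fbfc36, 507e680}.
5c5debc is not in that set, so it is not an ancestor of 0fbfc36.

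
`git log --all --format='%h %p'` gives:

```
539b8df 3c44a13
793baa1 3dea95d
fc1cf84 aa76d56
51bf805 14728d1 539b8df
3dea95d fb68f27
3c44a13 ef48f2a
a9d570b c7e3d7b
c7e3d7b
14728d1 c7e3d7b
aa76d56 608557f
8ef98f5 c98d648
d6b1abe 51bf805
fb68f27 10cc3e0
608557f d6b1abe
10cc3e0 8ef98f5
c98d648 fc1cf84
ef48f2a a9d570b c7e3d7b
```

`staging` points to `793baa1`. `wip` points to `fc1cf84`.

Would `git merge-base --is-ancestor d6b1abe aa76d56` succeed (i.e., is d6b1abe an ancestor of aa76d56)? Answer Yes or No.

Yes

Ancestors of aa76d56 (commits reachable by following parents): {14728d1, 3c44a13, 51bf805, 539b8df, 608557f, a9d570b, aa76d56, c7e3d7b, d6b1abe, ef48f2a}.
d6b1abe is in that set, so it is an ancestor of aa76d56.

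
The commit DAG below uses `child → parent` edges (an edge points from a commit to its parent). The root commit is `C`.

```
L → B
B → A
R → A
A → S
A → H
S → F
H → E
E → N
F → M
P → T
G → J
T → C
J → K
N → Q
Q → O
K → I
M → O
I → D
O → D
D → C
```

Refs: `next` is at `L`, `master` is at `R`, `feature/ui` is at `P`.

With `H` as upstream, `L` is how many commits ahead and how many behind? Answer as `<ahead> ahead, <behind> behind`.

Reachable from L: {A, B, C, D, E, F, H, L, M, N, O, Q, S}.
Reachable from H: {C, D, E, H, N, O, Q}.
Only in L's history (ahead): {A, B, F, L, M, S} — 6.
Only in H's history (behind): {} — 0.

6 ahead, 0 behind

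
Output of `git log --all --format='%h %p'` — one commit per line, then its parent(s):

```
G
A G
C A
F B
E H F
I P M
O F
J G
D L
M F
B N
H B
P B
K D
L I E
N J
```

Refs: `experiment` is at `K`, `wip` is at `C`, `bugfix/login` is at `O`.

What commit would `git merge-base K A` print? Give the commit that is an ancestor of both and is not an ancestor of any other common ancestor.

Ancestors of K: {B, D, E, F, G, H, I, J, K, L, M, N, P}.
Ancestors of A: {A, G}.
Common ancestors: {G}.
The only common ancestor is G, so it is the merge base.

G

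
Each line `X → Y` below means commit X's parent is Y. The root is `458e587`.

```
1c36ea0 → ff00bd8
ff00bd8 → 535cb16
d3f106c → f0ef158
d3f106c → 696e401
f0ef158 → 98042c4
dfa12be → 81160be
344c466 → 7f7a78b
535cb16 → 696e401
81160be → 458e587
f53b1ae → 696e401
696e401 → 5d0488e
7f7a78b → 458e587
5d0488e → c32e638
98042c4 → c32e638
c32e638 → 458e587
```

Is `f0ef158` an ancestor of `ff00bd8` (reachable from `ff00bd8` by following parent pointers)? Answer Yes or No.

Ancestors of ff00bd8: {458e587, 535cb16, 5d0488e, 696e401, c32e638, ff00bd8}.
f0ef158 is not in that set, so it is not an ancestor of ff00bd8.

No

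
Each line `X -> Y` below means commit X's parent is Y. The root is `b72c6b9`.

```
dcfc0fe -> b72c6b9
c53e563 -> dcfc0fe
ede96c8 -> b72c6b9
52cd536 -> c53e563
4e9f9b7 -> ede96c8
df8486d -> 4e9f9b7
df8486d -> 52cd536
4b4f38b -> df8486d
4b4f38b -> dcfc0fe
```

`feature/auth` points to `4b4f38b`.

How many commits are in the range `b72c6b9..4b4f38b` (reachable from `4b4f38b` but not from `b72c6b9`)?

7

Reachable from 4b4f38b: {4b4f38b, 4e9f9b7, 52cd536, b72c6b9, c53e563, dcfc0fe, df8486d, ede96c8}.
Reachable from b72c6b9: {b72c6b9}.
In 4b4f38b's history but not b72c6b9's: {4b4f38b, 4e9f9b7, 52cd536, c53e563, dcfc0fe, df8486d, ede96c8} — 7 commits.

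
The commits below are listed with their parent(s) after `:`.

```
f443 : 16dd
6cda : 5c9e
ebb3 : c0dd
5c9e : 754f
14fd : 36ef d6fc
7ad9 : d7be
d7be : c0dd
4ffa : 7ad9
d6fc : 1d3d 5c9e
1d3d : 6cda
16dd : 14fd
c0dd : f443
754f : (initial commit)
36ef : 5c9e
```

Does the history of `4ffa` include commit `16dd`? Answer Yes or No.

Ancestors of 4ffa (commits reachable by following parents): {14fd, 16dd, 1d3d, 36ef, 4ffa, 5c9e, 6cda, 754f, 7ad9, c0dd, d6fc, d7be, f443}.
16dd is in that set, so it is an ancestor of 4ffa.

Yes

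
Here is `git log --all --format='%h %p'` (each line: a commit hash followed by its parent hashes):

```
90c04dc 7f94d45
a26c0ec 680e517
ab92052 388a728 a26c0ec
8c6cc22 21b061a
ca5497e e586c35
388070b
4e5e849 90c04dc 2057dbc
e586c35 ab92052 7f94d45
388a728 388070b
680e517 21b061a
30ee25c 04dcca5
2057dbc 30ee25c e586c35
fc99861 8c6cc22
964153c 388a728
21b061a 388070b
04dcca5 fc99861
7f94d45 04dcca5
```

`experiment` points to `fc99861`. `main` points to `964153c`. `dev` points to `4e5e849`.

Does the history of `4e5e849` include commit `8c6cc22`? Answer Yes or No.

Ancestors of 4e5e849 (commits reachable by following parents): {04dcca5, 2057dbc, 21b061a, 30ee25c, 388070b, 388a728, 4e5e849, 680e517, 7f94d45, 8c6cc22, 90c04dc, a26c0ec, ab92052, e586c35, fc99861}.
8c6cc22 is in that set, so it is an ancestor of 4e5e849.

Yes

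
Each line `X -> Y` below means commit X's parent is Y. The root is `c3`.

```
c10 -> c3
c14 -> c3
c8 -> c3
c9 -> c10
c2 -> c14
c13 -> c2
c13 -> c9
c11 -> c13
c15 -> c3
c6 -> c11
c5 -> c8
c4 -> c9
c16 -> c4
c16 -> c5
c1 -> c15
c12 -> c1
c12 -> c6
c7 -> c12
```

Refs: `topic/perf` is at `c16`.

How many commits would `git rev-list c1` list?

Walking parent pointers from c1: reachable set = {c1, c15, c3}.
That is 3 commits.

3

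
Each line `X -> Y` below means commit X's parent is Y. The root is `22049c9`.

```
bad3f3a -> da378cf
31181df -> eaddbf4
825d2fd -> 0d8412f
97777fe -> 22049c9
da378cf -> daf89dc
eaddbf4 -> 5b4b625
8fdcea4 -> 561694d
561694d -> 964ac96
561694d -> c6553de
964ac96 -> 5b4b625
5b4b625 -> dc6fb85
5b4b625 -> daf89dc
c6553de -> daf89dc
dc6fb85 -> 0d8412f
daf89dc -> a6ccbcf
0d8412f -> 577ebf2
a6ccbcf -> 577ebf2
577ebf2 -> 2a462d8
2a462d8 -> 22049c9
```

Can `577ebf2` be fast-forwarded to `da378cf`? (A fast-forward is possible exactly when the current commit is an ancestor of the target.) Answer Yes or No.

Yes

A fast-forward from 577ebf2 to da378cf is possible iff 577ebf2 is an ancestor of da378cf.
Ancestors of da378cf: {22049c9, 2a462d8, 577ebf2, a6ccbcf, da378cf, daf89dc}.
577ebf2 is among them, so fast-forward is possible.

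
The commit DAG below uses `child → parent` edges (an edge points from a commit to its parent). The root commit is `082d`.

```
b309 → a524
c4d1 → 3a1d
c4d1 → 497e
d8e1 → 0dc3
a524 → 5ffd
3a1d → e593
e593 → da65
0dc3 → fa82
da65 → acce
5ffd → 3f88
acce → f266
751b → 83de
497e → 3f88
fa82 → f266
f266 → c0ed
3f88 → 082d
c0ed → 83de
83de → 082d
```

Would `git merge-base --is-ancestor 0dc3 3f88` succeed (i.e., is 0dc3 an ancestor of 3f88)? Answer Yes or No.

Ancestors of 3f88: {082d, 3f88}.
0dc3 is not in that set, so it is not an ancestor of 3f88.

No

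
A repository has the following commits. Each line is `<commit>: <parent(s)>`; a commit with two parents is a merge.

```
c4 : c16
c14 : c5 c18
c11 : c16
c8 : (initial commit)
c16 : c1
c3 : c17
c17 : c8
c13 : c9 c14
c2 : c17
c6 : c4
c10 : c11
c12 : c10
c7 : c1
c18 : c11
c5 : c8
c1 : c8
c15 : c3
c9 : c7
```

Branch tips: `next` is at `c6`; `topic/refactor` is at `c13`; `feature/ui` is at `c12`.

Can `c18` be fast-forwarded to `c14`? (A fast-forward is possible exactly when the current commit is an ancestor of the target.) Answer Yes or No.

Yes

A fast-forward from c18 to c14 is possible iff c18 is an ancestor of c14.
Ancestors of c14: {c1, c11, c14, c16, c18, c5, c8}.
c18 is among them, so fast-forward is possible.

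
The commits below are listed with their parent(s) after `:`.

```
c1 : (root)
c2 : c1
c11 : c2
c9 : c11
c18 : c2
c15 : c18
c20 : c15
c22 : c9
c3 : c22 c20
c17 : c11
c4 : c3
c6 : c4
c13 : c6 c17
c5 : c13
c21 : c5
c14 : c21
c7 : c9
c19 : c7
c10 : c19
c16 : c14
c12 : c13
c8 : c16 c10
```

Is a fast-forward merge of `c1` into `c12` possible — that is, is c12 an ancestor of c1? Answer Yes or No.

A fast-forward from c12 to c1 is possible iff c12 is an ancestor of c1.
Ancestors of c1: {c1}.
c12 is not among them, so fast-forward is not possible.

No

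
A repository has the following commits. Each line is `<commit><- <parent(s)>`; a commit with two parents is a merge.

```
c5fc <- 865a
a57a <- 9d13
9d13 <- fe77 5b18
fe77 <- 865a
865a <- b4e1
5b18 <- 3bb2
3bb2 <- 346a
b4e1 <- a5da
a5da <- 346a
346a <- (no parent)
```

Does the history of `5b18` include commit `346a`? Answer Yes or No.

Ancestors of 5b18 (commits reachable by following parents): {346a, 3bb2, 5b18}.
346a is in that set, so it is an ancestor of 5b18.

Yes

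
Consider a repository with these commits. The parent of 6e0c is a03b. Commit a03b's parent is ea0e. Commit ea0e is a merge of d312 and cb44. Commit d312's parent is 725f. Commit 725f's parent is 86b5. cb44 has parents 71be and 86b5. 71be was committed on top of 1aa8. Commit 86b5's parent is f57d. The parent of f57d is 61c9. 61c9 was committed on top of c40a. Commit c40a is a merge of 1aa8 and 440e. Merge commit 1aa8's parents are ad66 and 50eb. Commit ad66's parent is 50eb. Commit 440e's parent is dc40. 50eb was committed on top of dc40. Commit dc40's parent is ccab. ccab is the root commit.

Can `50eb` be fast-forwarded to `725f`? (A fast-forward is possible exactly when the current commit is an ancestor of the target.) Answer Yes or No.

A fast-forward from 50eb to 725f is possible iff 50eb is an ancestor of 725f.
Ancestors of 725f: {1aa8, 440e, 50eb, 61c9, 725f, 86b5, ad66, c40a, ccab, dc40, f57d}.
50eb is among them, so fast-forward is possible.

Yes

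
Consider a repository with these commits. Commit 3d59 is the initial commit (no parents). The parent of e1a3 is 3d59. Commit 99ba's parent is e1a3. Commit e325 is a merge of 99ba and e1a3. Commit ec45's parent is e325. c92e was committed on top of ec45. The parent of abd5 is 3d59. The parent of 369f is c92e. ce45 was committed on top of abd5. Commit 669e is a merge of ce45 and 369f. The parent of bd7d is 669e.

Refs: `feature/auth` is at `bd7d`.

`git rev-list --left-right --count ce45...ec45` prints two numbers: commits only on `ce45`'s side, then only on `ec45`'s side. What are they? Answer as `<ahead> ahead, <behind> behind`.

2 ahead, 4 behind

Reachable from ce45: {3d59, abd5, ce45}.
Reachable from ec45: {3d59, 99ba, e1a3, e325, ec45}.
Only in ce45's history (ahead): {abd5, ce45} — 2.
Only in ec45's history (behind): {99ba, e1a3, e325, ec45} — 4.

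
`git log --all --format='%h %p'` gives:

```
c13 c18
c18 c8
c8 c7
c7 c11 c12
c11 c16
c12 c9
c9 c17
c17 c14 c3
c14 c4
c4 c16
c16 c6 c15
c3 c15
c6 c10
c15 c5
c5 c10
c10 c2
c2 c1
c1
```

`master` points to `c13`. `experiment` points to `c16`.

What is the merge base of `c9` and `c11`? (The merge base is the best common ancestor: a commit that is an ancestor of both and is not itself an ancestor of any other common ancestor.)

c16

Ancestors of c9: {c1, c10, c14, c15, c16, c17, c2, c3, c4, c5, c6, c9}.
Ancestors of c11: {c1, c10, c11, c15, c16, c2, c5, c6}.
Common ancestors: {c1, c10, c15, c16, c2, c5, c6}.
Among these, c16 is not an ancestor of any other common ancestor — it is the merge base.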